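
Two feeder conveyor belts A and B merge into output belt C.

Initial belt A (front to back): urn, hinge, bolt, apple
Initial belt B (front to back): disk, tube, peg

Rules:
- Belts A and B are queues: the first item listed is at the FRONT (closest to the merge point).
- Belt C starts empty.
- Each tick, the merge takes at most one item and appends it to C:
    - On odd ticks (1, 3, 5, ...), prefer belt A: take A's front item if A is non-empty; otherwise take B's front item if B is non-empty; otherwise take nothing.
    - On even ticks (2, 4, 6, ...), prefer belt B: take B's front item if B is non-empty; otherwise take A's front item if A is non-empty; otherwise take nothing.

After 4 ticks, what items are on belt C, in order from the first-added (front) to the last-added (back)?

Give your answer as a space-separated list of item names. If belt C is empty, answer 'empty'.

Tick 1: prefer A, take urn from A; A=[hinge,bolt,apple] B=[disk,tube,peg] C=[urn]
Tick 2: prefer B, take disk from B; A=[hinge,bolt,apple] B=[tube,peg] C=[urn,disk]
Tick 3: prefer A, take hinge from A; A=[bolt,apple] B=[tube,peg] C=[urn,disk,hinge]
Tick 4: prefer B, take tube from B; A=[bolt,apple] B=[peg] C=[urn,disk,hinge,tube]

Answer: urn disk hinge tube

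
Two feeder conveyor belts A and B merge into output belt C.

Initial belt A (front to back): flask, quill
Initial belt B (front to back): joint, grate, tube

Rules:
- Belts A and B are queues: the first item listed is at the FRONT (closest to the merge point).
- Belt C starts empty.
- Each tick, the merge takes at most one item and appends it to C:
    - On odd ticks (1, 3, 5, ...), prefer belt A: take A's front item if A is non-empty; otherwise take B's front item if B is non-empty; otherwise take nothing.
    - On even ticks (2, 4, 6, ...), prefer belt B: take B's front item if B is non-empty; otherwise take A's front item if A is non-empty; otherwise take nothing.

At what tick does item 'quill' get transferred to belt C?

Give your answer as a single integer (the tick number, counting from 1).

Tick 1: prefer A, take flask from A; A=[quill] B=[joint,grate,tube] C=[flask]
Tick 2: prefer B, take joint from B; A=[quill] B=[grate,tube] C=[flask,joint]
Tick 3: prefer A, take quill from A; A=[-] B=[grate,tube] C=[flask,joint,quill]

Answer: 3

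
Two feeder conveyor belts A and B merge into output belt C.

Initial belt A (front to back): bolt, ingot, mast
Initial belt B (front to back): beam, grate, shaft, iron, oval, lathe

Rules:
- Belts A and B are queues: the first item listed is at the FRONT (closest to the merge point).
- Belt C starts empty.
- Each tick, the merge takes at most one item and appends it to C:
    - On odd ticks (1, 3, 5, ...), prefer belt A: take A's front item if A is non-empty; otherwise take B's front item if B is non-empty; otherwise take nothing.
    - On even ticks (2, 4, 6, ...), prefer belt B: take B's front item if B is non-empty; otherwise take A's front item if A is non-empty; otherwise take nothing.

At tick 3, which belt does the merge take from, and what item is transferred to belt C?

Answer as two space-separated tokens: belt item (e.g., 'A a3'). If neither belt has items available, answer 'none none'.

Tick 1: prefer A, take bolt from A; A=[ingot,mast] B=[beam,grate,shaft,iron,oval,lathe] C=[bolt]
Tick 2: prefer B, take beam from B; A=[ingot,mast] B=[grate,shaft,iron,oval,lathe] C=[bolt,beam]
Tick 3: prefer A, take ingot from A; A=[mast] B=[grate,shaft,iron,oval,lathe] C=[bolt,beam,ingot]

Answer: A ingot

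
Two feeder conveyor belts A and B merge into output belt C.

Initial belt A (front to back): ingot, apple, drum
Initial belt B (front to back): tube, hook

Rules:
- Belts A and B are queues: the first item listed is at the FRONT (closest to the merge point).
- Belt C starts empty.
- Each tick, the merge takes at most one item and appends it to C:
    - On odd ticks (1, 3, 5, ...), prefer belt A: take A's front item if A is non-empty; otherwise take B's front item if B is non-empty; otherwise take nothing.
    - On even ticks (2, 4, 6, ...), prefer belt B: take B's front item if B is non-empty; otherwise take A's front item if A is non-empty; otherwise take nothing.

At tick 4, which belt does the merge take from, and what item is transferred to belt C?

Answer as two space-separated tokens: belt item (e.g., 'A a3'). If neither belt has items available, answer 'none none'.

Answer: B hook

Derivation:
Tick 1: prefer A, take ingot from A; A=[apple,drum] B=[tube,hook] C=[ingot]
Tick 2: prefer B, take tube from B; A=[apple,drum] B=[hook] C=[ingot,tube]
Tick 3: prefer A, take apple from A; A=[drum] B=[hook] C=[ingot,tube,apple]
Tick 4: prefer B, take hook from B; A=[drum] B=[-] C=[ingot,tube,apple,hook]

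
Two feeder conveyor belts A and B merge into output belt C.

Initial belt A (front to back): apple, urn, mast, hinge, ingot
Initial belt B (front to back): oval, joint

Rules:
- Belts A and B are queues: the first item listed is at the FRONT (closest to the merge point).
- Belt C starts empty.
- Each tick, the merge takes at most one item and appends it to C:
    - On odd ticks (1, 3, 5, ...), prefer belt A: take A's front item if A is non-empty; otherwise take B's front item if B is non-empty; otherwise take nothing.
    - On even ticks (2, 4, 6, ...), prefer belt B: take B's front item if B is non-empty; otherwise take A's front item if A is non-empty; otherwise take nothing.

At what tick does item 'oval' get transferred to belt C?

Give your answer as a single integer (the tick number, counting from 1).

Answer: 2

Derivation:
Tick 1: prefer A, take apple from A; A=[urn,mast,hinge,ingot] B=[oval,joint] C=[apple]
Tick 2: prefer B, take oval from B; A=[urn,mast,hinge,ingot] B=[joint] C=[apple,oval]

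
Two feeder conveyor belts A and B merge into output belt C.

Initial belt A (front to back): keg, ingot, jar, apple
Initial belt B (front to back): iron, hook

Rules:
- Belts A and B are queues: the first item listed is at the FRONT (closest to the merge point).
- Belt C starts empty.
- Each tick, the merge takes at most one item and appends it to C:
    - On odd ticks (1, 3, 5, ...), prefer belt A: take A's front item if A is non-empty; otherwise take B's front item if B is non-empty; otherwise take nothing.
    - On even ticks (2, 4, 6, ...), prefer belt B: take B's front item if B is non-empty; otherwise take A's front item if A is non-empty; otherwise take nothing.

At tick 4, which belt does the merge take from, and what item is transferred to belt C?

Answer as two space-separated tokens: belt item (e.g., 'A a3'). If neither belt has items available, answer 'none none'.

Answer: B hook

Derivation:
Tick 1: prefer A, take keg from A; A=[ingot,jar,apple] B=[iron,hook] C=[keg]
Tick 2: prefer B, take iron from B; A=[ingot,jar,apple] B=[hook] C=[keg,iron]
Tick 3: prefer A, take ingot from A; A=[jar,apple] B=[hook] C=[keg,iron,ingot]
Tick 4: prefer B, take hook from B; A=[jar,apple] B=[-] C=[keg,iron,ingot,hook]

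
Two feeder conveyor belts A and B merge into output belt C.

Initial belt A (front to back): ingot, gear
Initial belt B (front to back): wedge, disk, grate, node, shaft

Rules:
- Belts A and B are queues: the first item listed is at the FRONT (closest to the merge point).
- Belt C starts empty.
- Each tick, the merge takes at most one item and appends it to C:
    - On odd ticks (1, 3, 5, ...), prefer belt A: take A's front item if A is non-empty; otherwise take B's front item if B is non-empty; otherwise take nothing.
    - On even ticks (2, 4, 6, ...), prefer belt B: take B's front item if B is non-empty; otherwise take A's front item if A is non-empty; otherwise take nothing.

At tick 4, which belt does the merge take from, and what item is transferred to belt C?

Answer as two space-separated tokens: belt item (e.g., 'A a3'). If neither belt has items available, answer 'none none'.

Tick 1: prefer A, take ingot from A; A=[gear] B=[wedge,disk,grate,node,shaft] C=[ingot]
Tick 2: prefer B, take wedge from B; A=[gear] B=[disk,grate,node,shaft] C=[ingot,wedge]
Tick 3: prefer A, take gear from A; A=[-] B=[disk,grate,node,shaft] C=[ingot,wedge,gear]
Tick 4: prefer B, take disk from B; A=[-] B=[grate,node,shaft] C=[ingot,wedge,gear,disk]

Answer: B disk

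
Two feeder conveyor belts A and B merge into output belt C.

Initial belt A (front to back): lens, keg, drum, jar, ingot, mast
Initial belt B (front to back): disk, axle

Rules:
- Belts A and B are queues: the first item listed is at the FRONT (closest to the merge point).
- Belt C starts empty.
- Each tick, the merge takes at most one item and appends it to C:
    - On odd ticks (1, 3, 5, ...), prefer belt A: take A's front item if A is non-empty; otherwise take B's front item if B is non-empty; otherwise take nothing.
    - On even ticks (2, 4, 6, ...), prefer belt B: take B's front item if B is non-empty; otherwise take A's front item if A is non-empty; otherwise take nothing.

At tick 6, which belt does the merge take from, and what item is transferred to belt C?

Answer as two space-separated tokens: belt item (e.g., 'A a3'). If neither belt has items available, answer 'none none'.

Answer: A jar

Derivation:
Tick 1: prefer A, take lens from A; A=[keg,drum,jar,ingot,mast] B=[disk,axle] C=[lens]
Tick 2: prefer B, take disk from B; A=[keg,drum,jar,ingot,mast] B=[axle] C=[lens,disk]
Tick 3: prefer A, take keg from A; A=[drum,jar,ingot,mast] B=[axle] C=[lens,disk,keg]
Tick 4: prefer B, take axle from B; A=[drum,jar,ingot,mast] B=[-] C=[lens,disk,keg,axle]
Tick 5: prefer A, take drum from A; A=[jar,ingot,mast] B=[-] C=[lens,disk,keg,axle,drum]
Tick 6: prefer B, take jar from A; A=[ingot,mast] B=[-] C=[lens,disk,keg,axle,drum,jar]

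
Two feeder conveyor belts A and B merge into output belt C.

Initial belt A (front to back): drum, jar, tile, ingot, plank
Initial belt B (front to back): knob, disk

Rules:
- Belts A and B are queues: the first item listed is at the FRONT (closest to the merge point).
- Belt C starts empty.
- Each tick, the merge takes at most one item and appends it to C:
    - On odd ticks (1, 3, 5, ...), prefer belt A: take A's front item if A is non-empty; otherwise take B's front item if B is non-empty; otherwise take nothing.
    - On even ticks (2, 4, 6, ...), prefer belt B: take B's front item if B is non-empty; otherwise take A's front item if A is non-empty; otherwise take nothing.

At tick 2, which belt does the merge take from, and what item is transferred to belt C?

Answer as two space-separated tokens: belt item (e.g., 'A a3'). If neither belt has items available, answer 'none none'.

Tick 1: prefer A, take drum from A; A=[jar,tile,ingot,plank] B=[knob,disk] C=[drum]
Tick 2: prefer B, take knob from B; A=[jar,tile,ingot,plank] B=[disk] C=[drum,knob]

Answer: B knob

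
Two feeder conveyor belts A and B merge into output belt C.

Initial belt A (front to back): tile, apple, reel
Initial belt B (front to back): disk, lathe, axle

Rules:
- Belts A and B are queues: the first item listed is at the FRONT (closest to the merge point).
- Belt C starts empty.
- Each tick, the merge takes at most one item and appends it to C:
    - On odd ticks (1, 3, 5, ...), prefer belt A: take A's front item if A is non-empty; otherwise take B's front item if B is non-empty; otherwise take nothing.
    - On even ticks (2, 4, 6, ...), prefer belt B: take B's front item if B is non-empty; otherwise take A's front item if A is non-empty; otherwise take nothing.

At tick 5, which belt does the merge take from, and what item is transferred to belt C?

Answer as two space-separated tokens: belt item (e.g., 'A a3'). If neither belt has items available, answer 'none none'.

Answer: A reel

Derivation:
Tick 1: prefer A, take tile from A; A=[apple,reel] B=[disk,lathe,axle] C=[tile]
Tick 2: prefer B, take disk from B; A=[apple,reel] B=[lathe,axle] C=[tile,disk]
Tick 3: prefer A, take apple from A; A=[reel] B=[lathe,axle] C=[tile,disk,apple]
Tick 4: prefer B, take lathe from B; A=[reel] B=[axle] C=[tile,disk,apple,lathe]
Tick 5: prefer A, take reel from A; A=[-] B=[axle] C=[tile,disk,apple,lathe,reel]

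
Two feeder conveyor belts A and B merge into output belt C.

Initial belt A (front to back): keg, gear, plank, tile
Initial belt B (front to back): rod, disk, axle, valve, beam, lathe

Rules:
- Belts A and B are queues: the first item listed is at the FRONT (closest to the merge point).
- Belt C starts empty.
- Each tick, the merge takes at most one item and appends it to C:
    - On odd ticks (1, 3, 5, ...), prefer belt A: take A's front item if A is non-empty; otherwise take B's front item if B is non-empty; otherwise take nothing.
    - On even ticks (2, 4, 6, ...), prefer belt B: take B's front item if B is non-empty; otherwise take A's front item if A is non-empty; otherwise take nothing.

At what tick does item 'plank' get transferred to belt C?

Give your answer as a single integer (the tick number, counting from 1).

Tick 1: prefer A, take keg from A; A=[gear,plank,tile] B=[rod,disk,axle,valve,beam,lathe] C=[keg]
Tick 2: prefer B, take rod from B; A=[gear,plank,tile] B=[disk,axle,valve,beam,lathe] C=[keg,rod]
Tick 3: prefer A, take gear from A; A=[plank,tile] B=[disk,axle,valve,beam,lathe] C=[keg,rod,gear]
Tick 4: prefer B, take disk from B; A=[plank,tile] B=[axle,valve,beam,lathe] C=[keg,rod,gear,disk]
Tick 5: prefer A, take plank from A; A=[tile] B=[axle,valve,beam,lathe] C=[keg,rod,gear,disk,plank]

Answer: 5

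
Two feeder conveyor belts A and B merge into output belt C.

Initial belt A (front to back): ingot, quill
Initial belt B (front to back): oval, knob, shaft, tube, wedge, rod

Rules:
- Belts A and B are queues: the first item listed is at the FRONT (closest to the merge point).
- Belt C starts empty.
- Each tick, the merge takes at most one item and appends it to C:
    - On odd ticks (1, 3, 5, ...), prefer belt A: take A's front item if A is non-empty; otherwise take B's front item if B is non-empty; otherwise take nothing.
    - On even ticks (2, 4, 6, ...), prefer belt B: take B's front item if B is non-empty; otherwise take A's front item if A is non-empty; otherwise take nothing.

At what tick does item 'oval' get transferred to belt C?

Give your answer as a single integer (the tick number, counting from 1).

Tick 1: prefer A, take ingot from A; A=[quill] B=[oval,knob,shaft,tube,wedge,rod] C=[ingot]
Tick 2: prefer B, take oval from B; A=[quill] B=[knob,shaft,tube,wedge,rod] C=[ingot,oval]

Answer: 2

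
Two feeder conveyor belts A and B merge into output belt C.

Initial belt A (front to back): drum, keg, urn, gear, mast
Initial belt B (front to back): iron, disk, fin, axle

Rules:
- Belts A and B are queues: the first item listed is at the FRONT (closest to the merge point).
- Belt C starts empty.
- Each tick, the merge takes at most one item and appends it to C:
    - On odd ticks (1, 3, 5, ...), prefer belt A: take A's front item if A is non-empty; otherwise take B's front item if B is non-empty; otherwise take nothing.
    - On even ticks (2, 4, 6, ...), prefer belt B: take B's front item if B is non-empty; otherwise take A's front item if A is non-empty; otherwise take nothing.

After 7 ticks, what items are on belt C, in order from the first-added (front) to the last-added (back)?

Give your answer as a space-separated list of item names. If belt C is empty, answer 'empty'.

Tick 1: prefer A, take drum from A; A=[keg,urn,gear,mast] B=[iron,disk,fin,axle] C=[drum]
Tick 2: prefer B, take iron from B; A=[keg,urn,gear,mast] B=[disk,fin,axle] C=[drum,iron]
Tick 3: prefer A, take keg from A; A=[urn,gear,mast] B=[disk,fin,axle] C=[drum,iron,keg]
Tick 4: prefer B, take disk from B; A=[urn,gear,mast] B=[fin,axle] C=[drum,iron,keg,disk]
Tick 5: prefer A, take urn from A; A=[gear,mast] B=[fin,axle] C=[drum,iron,keg,disk,urn]
Tick 6: prefer B, take fin from B; A=[gear,mast] B=[axle] C=[drum,iron,keg,disk,urn,fin]
Tick 7: prefer A, take gear from A; A=[mast] B=[axle] C=[drum,iron,keg,disk,urn,fin,gear]

Answer: drum iron keg disk urn fin gear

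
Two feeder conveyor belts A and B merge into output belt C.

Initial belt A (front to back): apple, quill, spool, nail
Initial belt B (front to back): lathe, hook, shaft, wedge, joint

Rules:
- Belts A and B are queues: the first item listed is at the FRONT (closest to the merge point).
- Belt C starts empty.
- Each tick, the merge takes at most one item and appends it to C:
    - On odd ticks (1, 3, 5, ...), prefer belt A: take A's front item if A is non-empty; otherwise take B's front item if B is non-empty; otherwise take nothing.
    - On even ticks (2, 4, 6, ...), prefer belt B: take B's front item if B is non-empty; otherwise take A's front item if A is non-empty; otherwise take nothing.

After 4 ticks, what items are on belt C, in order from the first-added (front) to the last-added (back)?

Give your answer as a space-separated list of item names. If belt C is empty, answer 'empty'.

Tick 1: prefer A, take apple from A; A=[quill,spool,nail] B=[lathe,hook,shaft,wedge,joint] C=[apple]
Tick 2: prefer B, take lathe from B; A=[quill,spool,nail] B=[hook,shaft,wedge,joint] C=[apple,lathe]
Tick 3: prefer A, take quill from A; A=[spool,nail] B=[hook,shaft,wedge,joint] C=[apple,lathe,quill]
Tick 4: prefer B, take hook from B; A=[spool,nail] B=[shaft,wedge,joint] C=[apple,lathe,quill,hook]

Answer: apple lathe quill hook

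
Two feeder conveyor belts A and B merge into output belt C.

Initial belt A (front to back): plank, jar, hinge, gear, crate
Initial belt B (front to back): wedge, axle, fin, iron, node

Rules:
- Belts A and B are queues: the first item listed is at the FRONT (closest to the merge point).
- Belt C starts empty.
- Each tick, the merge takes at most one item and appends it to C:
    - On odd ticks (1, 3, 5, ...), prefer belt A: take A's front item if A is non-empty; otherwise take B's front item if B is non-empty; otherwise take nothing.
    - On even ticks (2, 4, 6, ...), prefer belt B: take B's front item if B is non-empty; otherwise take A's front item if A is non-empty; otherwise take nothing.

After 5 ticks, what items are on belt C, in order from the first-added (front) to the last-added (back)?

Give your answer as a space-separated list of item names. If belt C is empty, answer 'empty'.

Tick 1: prefer A, take plank from A; A=[jar,hinge,gear,crate] B=[wedge,axle,fin,iron,node] C=[plank]
Tick 2: prefer B, take wedge from B; A=[jar,hinge,gear,crate] B=[axle,fin,iron,node] C=[plank,wedge]
Tick 3: prefer A, take jar from A; A=[hinge,gear,crate] B=[axle,fin,iron,node] C=[plank,wedge,jar]
Tick 4: prefer B, take axle from B; A=[hinge,gear,crate] B=[fin,iron,node] C=[plank,wedge,jar,axle]
Tick 5: prefer A, take hinge from A; A=[gear,crate] B=[fin,iron,node] C=[plank,wedge,jar,axle,hinge]

Answer: plank wedge jar axle hinge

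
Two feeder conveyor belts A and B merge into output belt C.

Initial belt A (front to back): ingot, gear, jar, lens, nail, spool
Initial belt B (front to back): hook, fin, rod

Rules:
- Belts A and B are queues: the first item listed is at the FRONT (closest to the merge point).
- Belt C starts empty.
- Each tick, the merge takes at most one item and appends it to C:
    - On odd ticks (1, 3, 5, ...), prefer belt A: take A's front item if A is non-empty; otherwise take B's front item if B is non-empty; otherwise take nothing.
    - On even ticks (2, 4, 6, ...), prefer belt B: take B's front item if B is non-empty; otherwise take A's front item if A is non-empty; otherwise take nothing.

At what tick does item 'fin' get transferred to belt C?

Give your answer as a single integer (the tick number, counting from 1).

Tick 1: prefer A, take ingot from A; A=[gear,jar,lens,nail,spool] B=[hook,fin,rod] C=[ingot]
Tick 2: prefer B, take hook from B; A=[gear,jar,lens,nail,spool] B=[fin,rod] C=[ingot,hook]
Tick 3: prefer A, take gear from A; A=[jar,lens,nail,spool] B=[fin,rod] C=[ingot,hook,gear]
Tick 4: prefer B, take fin from B; A=[jar,lens,nail,spool] B=[rod] C=[ingot,hook,gear,fin]

Answer: 4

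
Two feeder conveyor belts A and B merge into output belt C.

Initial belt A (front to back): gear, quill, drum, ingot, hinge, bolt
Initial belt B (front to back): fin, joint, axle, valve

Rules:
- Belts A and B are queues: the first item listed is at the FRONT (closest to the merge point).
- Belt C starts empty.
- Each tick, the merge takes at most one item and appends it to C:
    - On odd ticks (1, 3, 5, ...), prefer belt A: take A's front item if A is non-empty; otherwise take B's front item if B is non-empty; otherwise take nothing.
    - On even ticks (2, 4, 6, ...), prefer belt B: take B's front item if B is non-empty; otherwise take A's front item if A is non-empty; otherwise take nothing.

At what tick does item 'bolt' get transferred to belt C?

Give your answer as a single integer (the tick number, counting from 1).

Tick 1: prefer A, take gear from A; A=[quill,drum,ingot,hinge,bolt] B=[fin,joint,axle,valve] C=[gear]
Tick 2: prefer B, take fin from B; A=[quill,drum,ingot,hinge,bolt] B=[joint,axle,valve] C=[gear,fin]
Tick 3: prefer A, take quill from A; A=[drum,ingot,hinge,bolt] B=[joint,axle,valve] C=[gear,fin,quill]
Tick 4: prefer B, take joint from B; A=[drum,ingot,hinge,bolt] B=[axle,valve] C=[gear,fin,quill,joint]
Tick 5: prefer A, take drum from A; A=[ingot,hinge,bolt] B=[axle,valve] C=[gear,fin,quill,joint,drum]
Tick 6: prefer B, take axle from B; A=[ingot,hinge,bolt] B=[valve] C=[gear,fin,quill,joint,drum,axle]
Tick 7: prefer A, take ingot from A; A=[hinge,bolt] B=[valve] C=[gear,fin,quill,joint,drum,axle,ingot]
Tick 8: prefer B, take valve from B; A=[hinge,bolt] B=[-] C=[gear,fin,quill,joint,drum,axle,ingot,valve]
Tick 9: prefer A, take hinge from A; A=[bolt] B=[-] C=[gear,fin,quill,joint,drum,axle,ingot,valve,hinge]
Tick 10: prefer B, take bolt from A; A=[-] B=[-] C=[gear,fin,quill,joint,drum,axle,ingot,valve,hinge,bolt]

Answer: 10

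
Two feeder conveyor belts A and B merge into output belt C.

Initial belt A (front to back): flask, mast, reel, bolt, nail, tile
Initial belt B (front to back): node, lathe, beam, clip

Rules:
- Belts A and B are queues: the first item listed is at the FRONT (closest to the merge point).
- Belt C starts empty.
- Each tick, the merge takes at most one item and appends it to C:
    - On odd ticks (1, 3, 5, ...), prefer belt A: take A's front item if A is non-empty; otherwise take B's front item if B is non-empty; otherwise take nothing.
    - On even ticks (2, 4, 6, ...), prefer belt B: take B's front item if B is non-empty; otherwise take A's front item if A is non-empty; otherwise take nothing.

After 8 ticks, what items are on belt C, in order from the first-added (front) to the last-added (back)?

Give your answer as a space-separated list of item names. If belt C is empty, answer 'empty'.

Answer: flask node mast lathe reel beam bolt clip

Derivation:
Tick 1: prefer A, take flask from A; A=[mast,reel,bolt,nail,tile] B=[node,lathe,beam,clip] C=[flask]
Tick 2: prefer B, take node from B; A=[mast,reel,bolt,nail,tile] B=[lathe,beam,clip] C=[flask,node]
Tick 3: prefer A, take mast from A; A=[reel,bolt,nail,tile] B=[lathe,beam,clip] C=[flask,node,mast]
Tick 4: prefer B, take lathe from B; A=[reel,bolt,nail,tile] B=[beam,clip] C=[flask,node,mast,lathe]
Tick 5: prefer A, take reel from A; A=[bolt,nail,tile] B=[beam,clip] C=[flask,node,mast,lathe,reel]
Tick 6: prefer B, take beam from B; A=[bolt,nail,tile] B=[clip] C=[flask,node,mast,lathe,reel,beam]
Tick 7: prefer A, take bolt from A; A=[nail,tile] B=[clip] C=[flask,node,mast,lathe,reel,beam,bolt]
Tick 8: prefer B, take clip from B; A=[nail,tile] B=[-] C=[flask,node,mast,lathe,reel,beam,bolt,clip]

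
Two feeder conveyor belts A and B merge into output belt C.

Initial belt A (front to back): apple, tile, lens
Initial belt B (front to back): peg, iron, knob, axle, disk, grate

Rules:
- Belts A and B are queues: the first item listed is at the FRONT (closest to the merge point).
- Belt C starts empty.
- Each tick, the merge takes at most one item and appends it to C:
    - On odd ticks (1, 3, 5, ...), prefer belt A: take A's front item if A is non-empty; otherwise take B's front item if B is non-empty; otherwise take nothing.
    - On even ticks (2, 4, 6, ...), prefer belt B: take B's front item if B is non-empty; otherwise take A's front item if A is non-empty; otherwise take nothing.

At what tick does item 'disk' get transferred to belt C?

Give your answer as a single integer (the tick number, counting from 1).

Answer: 8

Derivation:
Tick 1: prefer A, take apple from A; A=[tile,lens] B=[peg,iron,knob,axle,disk,grate] C=[apple]
Tick 2: prefer B, take peg from B; A=[tile,lens] B=[iron,knob,axle,disk,grate] C=[apple,peg]
Tick 3: prefer A, take tile from A; A=[lens] B=[iron,knob,axle,disk,grate] C=[apple,peg,tile]
Tick 4: prefer B, take iron from B; A=[lens] B=[knob,axle,disk,grate] C=[apple,peg,tile,iron]
Tick 5: prefer A, take lens from A; A=[-] B=[knob,axle,disk,grate] C=[apple,peg,tile,iron,lens]
Tick 6: prefer B, take knob from B; A=[-] B=[axle,disk,grate] C=[apple,peg,tile,iron,lens,knob]
Tick 7: prefer A, take axle from B; A=[-] B=[disk,grate] C=[apple,peg,tile,iron,lens,knob,axle]
Tick 8: prefer B, take disk from B; A=[-] B=[grate] C=[apple,peg,tile,iron,lens,knob,axle,disk]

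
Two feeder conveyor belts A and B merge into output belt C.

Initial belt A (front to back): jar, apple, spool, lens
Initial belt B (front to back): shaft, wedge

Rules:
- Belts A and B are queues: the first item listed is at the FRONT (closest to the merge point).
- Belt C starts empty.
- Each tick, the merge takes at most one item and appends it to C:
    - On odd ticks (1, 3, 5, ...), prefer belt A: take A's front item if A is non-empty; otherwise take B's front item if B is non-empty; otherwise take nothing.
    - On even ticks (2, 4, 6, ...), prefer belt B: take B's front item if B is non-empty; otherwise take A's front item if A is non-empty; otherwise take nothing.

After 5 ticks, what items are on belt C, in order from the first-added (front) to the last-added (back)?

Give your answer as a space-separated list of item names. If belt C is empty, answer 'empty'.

Tick 1: prefer A, take jar from A; A=[apple,spool,lens] B=[shaft,wedge] C=[jar]
Tick 2: prefer B, take shaft from B; A=[apple,spool,lens] B=[wedge] C=[jar,shaft]
Tick 3: prefer A, take apple from A; A=[spool,lens] B=[wedge] C=[jar,shaft,apple]
Tick 4: prefer B, take wedge from B; A=[spool,lens] B=[-] C=[jar,shaft,apple,wedge]
Tick 5: prefer A, take spool from A; A=[lens] B=[-] C=[jar,shaft,apple,wedge,spool]

Answer: jar shaft apple wedge spool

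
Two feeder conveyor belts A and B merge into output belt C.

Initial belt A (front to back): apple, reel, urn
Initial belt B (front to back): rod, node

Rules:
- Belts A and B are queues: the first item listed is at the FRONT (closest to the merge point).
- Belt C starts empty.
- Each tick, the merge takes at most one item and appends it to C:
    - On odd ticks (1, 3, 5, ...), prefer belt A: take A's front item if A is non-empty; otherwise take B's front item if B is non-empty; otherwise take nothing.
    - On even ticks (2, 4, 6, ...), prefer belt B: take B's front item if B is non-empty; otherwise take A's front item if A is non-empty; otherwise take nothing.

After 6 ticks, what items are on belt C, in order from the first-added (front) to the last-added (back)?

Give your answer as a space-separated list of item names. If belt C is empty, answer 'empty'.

Answer: apple rod reel node urn

Derivation:
Tick 1: prefer A, take apple from A; A=[reel,urn] B=[rod,node] C=[apple]
Tick 2: prefer B, take rod from B; A=[reel,urn] B=[node] C=[apple,rod]
Tick 3: prefer A, take reel from A; A=[urn] B=[node] C=[apple,rod,reel]
Tick 4: prefer B, take node from B; A=[urn] B=[-] C=[apple,rod,reel,node]
Tick 5: prefer A, take urn from A; A=[-] B=[-] C=[apple,rod,reel,node,urn]
Tick 6: prefer B, both empty, nothing taken; A=[-] B=[-] C=[apple,rod,reel,node,urn]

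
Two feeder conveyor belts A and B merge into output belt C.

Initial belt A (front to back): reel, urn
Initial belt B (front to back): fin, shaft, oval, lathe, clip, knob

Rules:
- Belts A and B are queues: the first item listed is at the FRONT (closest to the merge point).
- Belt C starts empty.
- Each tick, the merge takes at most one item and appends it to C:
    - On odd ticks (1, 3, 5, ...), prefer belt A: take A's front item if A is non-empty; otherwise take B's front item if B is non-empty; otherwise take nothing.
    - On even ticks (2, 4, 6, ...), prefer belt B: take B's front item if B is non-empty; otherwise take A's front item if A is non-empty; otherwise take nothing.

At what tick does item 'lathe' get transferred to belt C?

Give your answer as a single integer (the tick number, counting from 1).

Tick 1: prefer A, take reel from A; A=[urn] B=[fin,shaft,oval,lathe,clip,knob] C=[reel]
Tick 2: prefer B, take fin from B; A=[urn] B=[shaft,oval,lathe,clip,knob] C=[reel,fin]
Tick 3: prefer A, take urn from A; A=[-] B=[shaft,oval,lathe,clip,knob] C=[reel,fin,urn]
Tick 4: prefer B, take shaft from B; A=[-] B=[oval,lathe,clip,knob] C=[reel,fin,urn,shaft]
Tick 5: prefer A, take oval from B; A=[-] B=[lathe,clip,knob] C=[reel,fin,urn,shaft,oval]
Tick 6: prefer B, take lathe from B; A=[-] B=[clip,knob] C=[reel,fin,urn,shaft,oval,lathe]

Answer: 6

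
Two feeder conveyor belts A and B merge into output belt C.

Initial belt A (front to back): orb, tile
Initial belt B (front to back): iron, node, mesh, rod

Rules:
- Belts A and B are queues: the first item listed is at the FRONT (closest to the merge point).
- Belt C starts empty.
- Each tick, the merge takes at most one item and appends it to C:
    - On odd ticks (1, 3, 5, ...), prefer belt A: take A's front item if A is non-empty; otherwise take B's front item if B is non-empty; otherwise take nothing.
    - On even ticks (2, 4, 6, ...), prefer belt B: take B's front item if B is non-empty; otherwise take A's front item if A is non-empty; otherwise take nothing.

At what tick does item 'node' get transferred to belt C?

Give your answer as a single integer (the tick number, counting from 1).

Answer: 4

Derivation:
Tick 1: prefer A, take orb from A; A=[tile] B=[iron,node,mesh,rod] C=[orb]
Tick 2: prefer B, take iron from B; A=[tile] B=[node,mesh,rod] C=[orb,iron]
Tick 3: prefer A, take tile from A; A=[-] B=[node,mesh,rod] C=[orb,iron,tile]
Tick 4: prefer B, take node from B; A=[-] B=[mesh,rod] C=[orb,iron,tile,node]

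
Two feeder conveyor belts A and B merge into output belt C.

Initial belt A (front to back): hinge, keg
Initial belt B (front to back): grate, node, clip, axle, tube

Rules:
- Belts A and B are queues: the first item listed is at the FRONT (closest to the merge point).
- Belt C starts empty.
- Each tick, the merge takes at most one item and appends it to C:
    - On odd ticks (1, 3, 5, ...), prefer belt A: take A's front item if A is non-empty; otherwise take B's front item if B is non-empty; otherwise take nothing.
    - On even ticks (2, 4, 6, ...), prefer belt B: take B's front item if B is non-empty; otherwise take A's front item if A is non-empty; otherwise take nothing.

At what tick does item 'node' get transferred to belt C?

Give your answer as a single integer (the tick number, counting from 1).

Answer: 4

Derivation:
Tick 1: prefer A, take hinge from A; A=[keg] B=[grate,node,clip,axle,tube] C=[hinge]
Tick 2: prefer B, take grate from B; A=[keg] B=[node,clip,axle,tube] C=[hinge,grate]
Tick 3: prefer A, take keg from A; A=[-] B=[node,clip,axle,tube] C=[hinge,grate,keg]
Tick 4: prefer B, take node from B; A=[-] B=[clip,axle,tube] C=[hinge,grate,keg,node]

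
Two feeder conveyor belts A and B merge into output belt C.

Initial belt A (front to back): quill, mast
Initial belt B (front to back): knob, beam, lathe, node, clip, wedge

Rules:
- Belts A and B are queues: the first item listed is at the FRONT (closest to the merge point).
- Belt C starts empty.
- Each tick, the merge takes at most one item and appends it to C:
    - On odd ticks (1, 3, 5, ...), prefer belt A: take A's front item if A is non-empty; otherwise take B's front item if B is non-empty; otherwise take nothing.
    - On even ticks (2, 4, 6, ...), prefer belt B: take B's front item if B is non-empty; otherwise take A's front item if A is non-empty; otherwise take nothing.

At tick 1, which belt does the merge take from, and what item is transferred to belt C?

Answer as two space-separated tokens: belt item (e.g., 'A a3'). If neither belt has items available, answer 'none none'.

Answer: A quill

Derivation:
Tick 1: prefer A, take quill from A; A=[mast] B=[knob,beam,lathe,node,clip,wedge] C=[quill]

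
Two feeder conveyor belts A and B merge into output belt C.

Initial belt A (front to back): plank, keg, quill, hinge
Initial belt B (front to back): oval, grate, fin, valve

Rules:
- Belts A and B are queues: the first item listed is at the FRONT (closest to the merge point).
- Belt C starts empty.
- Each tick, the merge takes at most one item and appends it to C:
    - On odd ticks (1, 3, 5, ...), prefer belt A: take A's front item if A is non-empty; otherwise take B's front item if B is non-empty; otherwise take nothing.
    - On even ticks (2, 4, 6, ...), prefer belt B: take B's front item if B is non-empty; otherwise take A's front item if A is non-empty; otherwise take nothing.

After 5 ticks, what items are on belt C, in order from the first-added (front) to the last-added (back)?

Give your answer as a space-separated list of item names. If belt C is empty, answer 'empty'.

Answer: plank oval keg grate quill

Derivation:
Tick 1: prefer A, take plank from A; A=[keg,quill,hinge] B=[oval,grate,fin,valve] C=[plank]
Tick 2: prefer B, take oval from B; A=[keg,quill,hinge] B=[grate,fin,valve] C=[plank,oval]
Tick 3: prefer A, take keg from A; A=[quill,hinge] B=[grate,fin,valve] C=[plank,oval,keg]
Tick 4: prefer B, take grate from B; A=[quill,hinge] B=[fin,valve] C=[plank,oval,keg,grate]
Tick 5: prefer A, take quill from A; A=[hinge] B=[fin,valve] C=[plank,oval,keg,grate,quill]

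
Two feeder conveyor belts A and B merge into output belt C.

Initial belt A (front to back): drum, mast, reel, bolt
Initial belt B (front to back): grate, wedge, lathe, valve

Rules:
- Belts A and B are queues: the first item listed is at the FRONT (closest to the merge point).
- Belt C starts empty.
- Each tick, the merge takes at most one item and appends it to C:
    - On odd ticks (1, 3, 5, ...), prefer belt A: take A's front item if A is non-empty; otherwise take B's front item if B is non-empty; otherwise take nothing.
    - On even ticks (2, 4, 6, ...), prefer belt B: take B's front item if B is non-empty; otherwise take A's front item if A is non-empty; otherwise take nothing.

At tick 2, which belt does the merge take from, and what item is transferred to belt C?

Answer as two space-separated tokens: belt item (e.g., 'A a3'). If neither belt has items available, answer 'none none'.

Answer: B grate

Derivation:
Tick 1: prefer A, take drum from A; A=[mast,reel,bolt] B=[grate,wedge,lathe,valve] C=[drum]
Tick 2: prefer B, take grate from B; A=[mast,reel,bolt] B=[wedge,lathe,valve] C=[drum,grate]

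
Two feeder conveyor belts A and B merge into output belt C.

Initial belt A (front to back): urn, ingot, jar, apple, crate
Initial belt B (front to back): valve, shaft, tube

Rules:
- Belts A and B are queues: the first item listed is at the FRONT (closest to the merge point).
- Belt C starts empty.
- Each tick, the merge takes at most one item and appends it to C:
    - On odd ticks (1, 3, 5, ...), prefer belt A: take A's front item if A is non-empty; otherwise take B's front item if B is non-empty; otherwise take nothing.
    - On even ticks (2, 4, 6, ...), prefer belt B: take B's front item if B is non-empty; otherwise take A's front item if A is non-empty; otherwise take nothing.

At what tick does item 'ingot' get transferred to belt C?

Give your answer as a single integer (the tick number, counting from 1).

Answer: 3

Derivation:
Tick 1: prefer A, take urn from A; A=[ingot,jar,apple,crate] B=[valve,shaft,tube] C=[urn]
Tick 2: prefer B, take valve from B; A=[ingot,jar,apple,crate] B=[shaft,tube] C=[urn,valve]
Tick 3: prefer A, take ingot from A; A=[jar,apple,crate] B=[shaft,tube] C=[urn,valve,ingot]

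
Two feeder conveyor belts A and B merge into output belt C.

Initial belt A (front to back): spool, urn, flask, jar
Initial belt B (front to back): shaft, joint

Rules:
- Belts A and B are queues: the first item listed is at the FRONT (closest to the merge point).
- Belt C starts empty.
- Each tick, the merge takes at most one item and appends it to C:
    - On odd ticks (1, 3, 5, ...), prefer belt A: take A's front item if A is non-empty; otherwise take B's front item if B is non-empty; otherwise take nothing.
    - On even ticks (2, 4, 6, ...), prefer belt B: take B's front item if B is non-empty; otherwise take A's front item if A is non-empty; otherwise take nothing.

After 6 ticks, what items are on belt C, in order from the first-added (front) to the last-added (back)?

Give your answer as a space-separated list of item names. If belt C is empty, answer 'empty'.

Tick 1: prefer A, take spool from A; A=[urn,flask,jar] B=[shaft,joint] C=[spool]
Tick 2: prefer B, take shaft from B; A=[urn,flask,jar] B=[joint] C=[spool,shaft]
Tick 3: prefer A, take urn from A; A=[flask,jar] B=[joint] C=[spool,shaft,urn]
Tick 4: prefer B, take joint from B; A=[flask,jar] B=[-] C=[spool,shaft,urn,joint]
Tick 5: prefer A, take flask from A; A=[jar] B=[-] C=[spool,shaft,urn,joint,flask]
Tick 6: prefer B, take jar from A; A=[-] B=[-] C=[spool,shaft,urn,joint,flask,jar]

Answer: spool shaft urn joint flask jar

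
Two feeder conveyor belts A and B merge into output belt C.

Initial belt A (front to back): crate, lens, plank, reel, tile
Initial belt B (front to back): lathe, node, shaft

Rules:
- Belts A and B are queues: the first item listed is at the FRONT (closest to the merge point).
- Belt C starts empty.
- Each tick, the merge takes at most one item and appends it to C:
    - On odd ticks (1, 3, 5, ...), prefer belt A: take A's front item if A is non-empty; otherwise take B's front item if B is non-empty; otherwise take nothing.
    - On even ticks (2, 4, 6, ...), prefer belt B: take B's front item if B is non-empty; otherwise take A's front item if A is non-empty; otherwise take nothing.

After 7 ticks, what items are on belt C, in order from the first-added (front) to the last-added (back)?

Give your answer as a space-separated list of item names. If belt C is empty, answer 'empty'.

Tick 1: prefer A, take crate from A; A=[lens,plank,reel,tile] B=[lathe,node,shaft] C=[crate]
Tick 2: prefer B, take lathe from B; A=[lens,plank,reel,tile] B=[node,shaft] C=[crate,lathe]
Tick 3: prefer A, take lens from A; A=[plank,reel,tile] B=[node,shaft] C=[crate,lathe,lens]
Tick 4: prefer B, take node from B; A=[plank,reel,tile] B=[shaft] C=[crate,lathe,lens,node]
Tick 5: prefer A, take plank from A; A=[reel,tile] B=[shaft] C=[crate,lathe,lens,node,plank]
Tick 6: prefer B, take shaft from B; A=[reel,tile] B=[-] C=[crate,lathe,lens,node,plank,shaft]
Tick 7: prefer A, take reel from A; A=[tile] B=[-] C=[crate,lathe,lens,node,plank,shaft,reel]

Answer: crate lathe lens node plank shaft reel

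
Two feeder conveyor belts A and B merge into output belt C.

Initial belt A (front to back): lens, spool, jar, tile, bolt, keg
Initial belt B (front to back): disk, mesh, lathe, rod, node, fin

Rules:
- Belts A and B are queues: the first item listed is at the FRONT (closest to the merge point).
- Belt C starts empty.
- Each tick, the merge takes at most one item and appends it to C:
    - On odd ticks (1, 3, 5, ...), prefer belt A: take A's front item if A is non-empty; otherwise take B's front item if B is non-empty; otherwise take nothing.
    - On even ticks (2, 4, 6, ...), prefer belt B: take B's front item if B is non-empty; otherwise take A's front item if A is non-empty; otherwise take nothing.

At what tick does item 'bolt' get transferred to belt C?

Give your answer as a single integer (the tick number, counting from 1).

Tick 1: prefer A, take lens from A; A=[spool,jar,tile,bolt,keg] B=[disk,mesh,lathe,rod,node,fin] C=[lens]
Tick 2: prefer B, take disk from B; A=[spool,jar,tile,bolt,keg] B=[mesh,lathe,rod,node,fin] C=[lens,disk]
Tick 3: prefer A, take spool from A; A=[jar,tile,bolt,keg] B=[mesh,lathe,rod,node,fin] C=[lens,disk,spool]
Tick 4: prefer B, take mesh from B; A=[jar,tile,bolt,keg] B=[lathe,rod,node,fin] C=[lens,disk,spool,mesh]
Tick 5: prefer A, take jar from A; A=[tile,bolt,keg] B=[lathe,rod,node,fin] C=[lens,disk,spool,mesh,jar]
Tick 6: prefer B, take lathe from B; A=[tile,bolt,keg] B=[rod,node,fin] C=[lens,disk,spool,mesh,jar,lathe]
Tick 7: prefer A, take tile from A; A=[bolt,keg] B=[rod,node,fin] C=[lens,disk,spool,mesh,jar,lathe,tile]
Tick 8: prefer B, take rod from B; A=[bolt,keg] B=[node,fin] C=[lens,disk,spool,mesh,jar,lathe,tile,rod]
Tick 9: prefer A, take bolt from A; A=[keg] B=[node,fin] C=[lens,disk,spool,mesh,jar,lathe,tile,rod,bolt]

Answer: 9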